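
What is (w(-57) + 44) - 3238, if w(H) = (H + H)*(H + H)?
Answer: 9802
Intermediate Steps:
w(H) = 4*H² (w(H) = (2*H)*(2*H) = 4*H²)
(w(-57) + 44) - 3238 = (4*(-57)² + 44) - 3238 = (4*3249 + 44) - 3238 = (12996 + 44) - 3238 = 13040 - 3238 = 9802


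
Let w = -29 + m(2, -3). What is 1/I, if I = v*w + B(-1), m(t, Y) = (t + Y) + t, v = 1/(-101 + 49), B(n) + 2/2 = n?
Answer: -13/19 ≈ -0.68421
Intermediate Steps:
B(n) = -1 + n
v = -1/52 (v = 1/(-52) = -1/52 ≈ -0.019231)
m(t, Y) = Y + 2*t (m(t, Y) = (Y + t) + t = Y + 2*t)
w = -28 (w = -29 + (-3 + 2*2) = -29 + (-3 + 4) = -29 + 1 = -28)
I = -19/13 (I = -1/52*(-28) + (-1 - 1) = 7/13 - 2 = -19/13 ≈ -1.4615)
1/I = 1/(-19/13) = -13/19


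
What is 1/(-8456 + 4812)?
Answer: -1/3644 ≈ -0.00027442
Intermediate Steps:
1/(-8456 + 4812) = 1/(-3644) = -1/3644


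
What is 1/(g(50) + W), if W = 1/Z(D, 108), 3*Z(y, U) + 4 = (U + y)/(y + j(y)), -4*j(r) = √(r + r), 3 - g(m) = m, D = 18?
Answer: -40/1847 ≈ -0.021657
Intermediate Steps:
g(m) = 3 - m
j(r) = -√2*√r/4 (j(r) = -√(r + r)/4 = -√2*√r/4)
Z(y, U) = -4/3 + (U + y)/(3*(y - √2*√y/4)) (Z(y, U) = -4/3 + ((U + y)/(y - √2*√y/4))/3 = -4/3 + (U + y)/(3*(y - √2*√y/4)))
W = 33/40 (W = 1/(4*(-1*108 + 3*18 - √2*√18)/(3*(-4*18 + √2*√18))) = 1/(4*(-108 + 54 - √2*3*√2)/(3*(-72 + √2*(3*√2)))) = 1/(4*(-108 + 54 - 6)/(3*(-72 + 6))) = 1/((4/3)*(-60)/(-66)) = 1/((4/3)*(-1/66)*(-60)) = 1/(40/33) = 33/40 ≈ 0.82500)
1/(g(50) + W) = 1/((3 - 1*50) + 33/40) = 1/((3 - 50) + 33/40) = 1/(-47 + 33/40) = 1/(-1847/40) = -40/1847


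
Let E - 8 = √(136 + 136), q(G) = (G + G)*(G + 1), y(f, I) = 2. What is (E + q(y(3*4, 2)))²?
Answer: 672 + 160*√17 ≈ 1331.7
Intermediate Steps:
q(G) = 2*G*(1 + G) (q(G) = (2*G)*(1 + G) = 2*G*(1 + G))
E = 8 + 4*√17 (E = 8 + √(136 + 136) = 8 + √272 = 8 + 4*√17 ≈ 24.492)
(E + q(y(3*4, 2)))² = ((8 + 4*√17) + 2*2*(1 + 2))² = ((8 + 4*√17) + 2*2*3)² = ((8 + 4*√17) + 12)² = (20 + 4*√17)²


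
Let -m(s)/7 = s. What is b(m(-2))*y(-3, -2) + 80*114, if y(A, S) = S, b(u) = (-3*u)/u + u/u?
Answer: 9124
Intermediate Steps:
m(s) = -7*s
b(u) = -2 (b(u) = -3 + 1 = -2)
b(m(-2))*y(-3, -2) + 80*114 = -2*(-2) + 80*114 = 4 + 9120 = 9124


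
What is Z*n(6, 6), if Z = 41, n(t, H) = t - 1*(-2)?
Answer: 328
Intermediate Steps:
n(t, H) = 2 + t (n(t, H) = t + 2 = 2 + t)
Z*n(6, 6) = 41*(2 + 6) = 41*8 = 328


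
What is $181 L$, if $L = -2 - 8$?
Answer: $-1810$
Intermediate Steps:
$L = -10$ ($L = -2 - 8 = -10$)
$181 L = 181 \left(-10\right) = -1810$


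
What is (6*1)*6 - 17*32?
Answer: -508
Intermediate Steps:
(6*1)*6 - 17*32 = 6*6 - 544 = 36 - 544 = -508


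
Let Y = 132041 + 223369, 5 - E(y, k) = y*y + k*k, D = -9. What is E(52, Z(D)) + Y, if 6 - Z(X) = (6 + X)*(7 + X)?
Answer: 352711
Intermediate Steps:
Z(X) = 6 - (6 + X)*(7 + X)
E(y, k) = 5 - k**2 - y**2 (E(y, k) = 5 - (y*y + k*k) = 5 - (y**2 + k**2) = 5 - (k**2 + y**2) = 5 + (-k**2 - y**2) = 5 - k**2 - y**2)
Y = 355410
E(52, Z(D)) + Y = (5 - (-36 - 1*(-9)**2 - 13*(-9))**2 - 1*52**2) + 355410 = (5 - (-36 - 1*81 + 117)**2 - 1*2704) + 355410 = (5 - (-36 - 81 + 117)**2 - 2704) + 355410 = (5 - 1*0**2 - 2704) + 355410 = (5 - 1*0 - 2704) + 355410 = (5 + 0 - 2704) + 355410 = -2699 + 355410 = 352711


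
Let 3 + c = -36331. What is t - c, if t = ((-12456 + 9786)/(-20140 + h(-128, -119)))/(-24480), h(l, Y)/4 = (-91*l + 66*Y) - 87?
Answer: 157493065639/4334592 ≈ 36334.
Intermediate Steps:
c = -36334 (c = -3 - 36331 = -36334)
h(l, Y) = -348 - 364*l + 264*Y (h(l, Y) = 4*((-91*l + 66*Y) - 87) = 4*(-87 - 91*l + 66*Y) = -348 - 364*l + 264*Y)
t = -89/4334592 (t = ((-12456 + 9786)/(-20140 + (-348 - 364*(-128) + 264*(-119))))/(-24480) = -2670/(-20140 + (-348 + 46592 - 31416))*(-1/24480) = -2670/(-20140 + 14828)*(-1/24480) = -2670/(-5312)*(-1/24480) = -2670*(-1/5312)*(-1/24480) = (1335/2656)*(-1/24480) = -89/4334592 ≈ -2.0532e-5)
t - c = -89/4334592 - 1*(-36334) = -89/4334592 + 36334 = 157493065639/4334592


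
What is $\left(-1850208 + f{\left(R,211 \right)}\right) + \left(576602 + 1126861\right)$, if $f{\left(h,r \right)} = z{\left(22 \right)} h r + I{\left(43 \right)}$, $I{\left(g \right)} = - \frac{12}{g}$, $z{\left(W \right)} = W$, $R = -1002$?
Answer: $- \frac{206315259}{43} \approx -4.798 \cdot 10^{6}$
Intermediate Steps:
$f{\left(h,r \right)} = - \frac{12}{43} + 22 h r$ ($f{\left(h,r \right)} = 22 h r - \frac{12}{43} = - \frac{12}{43} + 22 h r$)
$\left(-1850208 + f{\left(R,211 \right)}\right) + \left(576602 + 1126861\right) = \left(-1850208 + \left(- \frac{12}{43} + 22 \left(-1002\right) 211\right)\right) + \left(576602 + 1126861\right) = \left(-1850208 - \frac{200005224}{43}\right) + 1703463 = - \frac{279564168}{43} + 1703463 = - \frac{206315259}{43}$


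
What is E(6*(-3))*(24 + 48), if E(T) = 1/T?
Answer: -4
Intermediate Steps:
E(6*(-3))*(24 + 48) = (24 + 48)/((6*(-3))) = 72/(-18) = -1/18*72 = -4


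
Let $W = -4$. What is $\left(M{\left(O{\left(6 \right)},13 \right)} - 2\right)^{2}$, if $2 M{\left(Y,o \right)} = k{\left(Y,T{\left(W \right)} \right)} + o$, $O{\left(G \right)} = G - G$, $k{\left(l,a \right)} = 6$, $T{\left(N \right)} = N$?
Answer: $\frac{225}{4} \approx 56.25$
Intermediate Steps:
$O{\left(G \right)} = 0$
$M{\left(Y,o \right)} = 3 + \frac{o}{2}$ ($M{\left(Y,o \right)} = \frac{6 + o}{2} = 3 + \frac{o}{2}$)
$\left(M{\left(O{\left(6 \right)},13 \right)} - 2\right)^{2} = \left(\left(3 + \frac{1}{2} \cdot 13\right) - 2\right)^{2} = \left(\left(3 + \frac{13}{2}\right) - 2\right)^{2} = \left(\frac{19}{2} - 2\right)^{2} = \left(\frac{15}{2}\right)^{2} = \frac{225}{4}$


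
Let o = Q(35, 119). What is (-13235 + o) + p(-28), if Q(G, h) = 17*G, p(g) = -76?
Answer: -12716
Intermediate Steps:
o = 595 (o = 17*35 = 595)
(-13235 + o) + p(-28) = (-13235 + 595) - 76 = -12640 - 76 = -12716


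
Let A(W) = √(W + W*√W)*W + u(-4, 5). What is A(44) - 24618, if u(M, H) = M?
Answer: -24622 + 88*√(11 + 22*√11) ≈ -23816.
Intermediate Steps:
A(W) = -4 + W*√(W + W^(3/2)) (A(W) = √(W + W*√W)*W - 4 = √(W + W^(3/2))*W - 4 = W*√(W + W^(3/2)) - 4 = -4 + W*√(W + W^(3/2)))
A(44) - 24618 = (-4 + 44*√(44 + 44^(3/2))) - 24618 = (-4 + 44*√(44 + 88*√11)) - 24618 = -24622 + 44*√(44 + 88*√11)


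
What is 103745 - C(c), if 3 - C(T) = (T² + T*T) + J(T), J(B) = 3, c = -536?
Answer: 678337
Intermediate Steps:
C(T) = -2*T² (C(T) = 3 - ((T² + T*T) + 3) = 3 - ((T² + T²) + 3) = 3 - (2*T² + 3) = 3 - (3 + 2*T²) = 3 + (-3 - 2*T²) = -2*T²)
103745 - C(c) = 103745 - (-2)*(-536)² = 103745 - (-2)*287296 = 103745 - 1*(-574592) = 103745 + 574592 = 678337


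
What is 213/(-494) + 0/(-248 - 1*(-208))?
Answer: -213/494 ≈ -0.43117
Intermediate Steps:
213/(-494) + 0/(-248 - 1*(-208)) = 213*(-1/494) + 0/(-248 + 208) = -213/494 + 0/(-40) = -213/494 + 0*(-1/40) = -213/494 + 0 = -213/494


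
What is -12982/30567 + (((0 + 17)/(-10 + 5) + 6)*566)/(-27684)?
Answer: -336980071/705180690 ≈ -0.47786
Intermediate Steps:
-12982/30567 + (((0 + 17)/(-10 + 5) + 6)*566)/(-27684) = -12982*1/30567 + ((17/(-5) + 6)*566)*(-1/27684) = -12982/30567 + ((17*(-⅕) + 6)*566)*(-1/27684) = -12982/30567 + ((-17/5 + 6)*566)*(-1/27684) = -12982/30567 + ((13/5)*566)*(-1/27684) = -12982/30567 + (7358/5)*(-1/27684) = -12982/30567 - 3679/69210 = -336980071/705180690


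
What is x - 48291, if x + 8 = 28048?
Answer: -20251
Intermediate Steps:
x = 28040 (x = -8 + 28048 = 28040)
x - 48291 = 28040 - 48291 = -20251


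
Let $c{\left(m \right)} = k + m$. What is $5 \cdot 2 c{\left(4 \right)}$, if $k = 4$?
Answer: $80$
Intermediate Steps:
$c{\left(m \right)} = 4 + m$
$5 \cdot 2 c{\left(4 \right)} = 5 \cdot 2 \left(4 + 4\right) = 10 \cdot 8 = 80$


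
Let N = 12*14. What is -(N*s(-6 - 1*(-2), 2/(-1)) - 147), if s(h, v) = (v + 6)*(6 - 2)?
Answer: -2541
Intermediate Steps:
N = 168
s(h, v) = 24 + 4*v (s(h, v) = (6 + v)*4 = 24 + 4*v)
-(N*s(-6 - 1*(-2), 2/(-1)) - 147) = -(168*(24 + 4*(2/(-1))) - 147) = -(168*(24 + 4*(2*(-1))) - 147) = -(168*(24 + 4*(-2)) - 147) = -(168*(24 - 8) - 147) = -(168*16 - 147) = -(2688 - 147) = -1*2541 = -2541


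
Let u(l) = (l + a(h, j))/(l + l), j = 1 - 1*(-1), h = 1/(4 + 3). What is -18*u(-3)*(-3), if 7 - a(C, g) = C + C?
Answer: -234/7 ≈ -33.429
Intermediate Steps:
h = ⅐ (h = 1/7 = ⅐ ≈ 0.14286)
j = 2 (j = 1 + 1 = 2)
a(C, g) = 7 - 2*C (a(C, g) = 7 - (C + C) = 7 - 2*C)
u(l) = (47/7 + l)/(2*l) (u(l) = (l + (7 - 2*⅐))/(l + l) = (l + (7 - 2/7))/((2*l)) = (l + 47/7)*(1/(2*l)) = (47/7 + l)*(1/(2*l)) = (47/7 + l)/(2*l))
-18*u(-3)*(-3) = -9*(47 + 7*(-3))/(7*(-3))*(-3) = -9*(-1)*(47 - 21)/(7*3)*(-3) = -9*(-1)*26/(7*3)*(-3) = -18*(-13/21)*(-3) = (78/7)*(-3) = -234/7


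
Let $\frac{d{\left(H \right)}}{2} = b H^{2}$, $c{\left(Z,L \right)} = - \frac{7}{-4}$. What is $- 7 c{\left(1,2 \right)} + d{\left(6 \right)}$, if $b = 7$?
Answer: $\frac{1967}{4} \approx 491.75$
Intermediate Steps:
$c{\left(Z,L \right)} = \frac{7}{4}$ ($c{\left(Z,L \right)} = \left(-7\right) \left(- \frac{1}{4}\right) = \frac{7}{4}$)
$d{\left(H \right)} = 14 H^{2}$ ($d{\left(H \right)} = 2 \cdot 7 H^{2} = 14 H^{2}$)
$- 7 c{\left(1,2 \right)} + d{\left(6 \right)} = \left(-7\right) \frac{7}{4} + 14 \cdot 6^{2} = - \frac{49}{4} + 14 \cdot 36 = - \frac{49}{4} + 504 = \frac{1967}{4}$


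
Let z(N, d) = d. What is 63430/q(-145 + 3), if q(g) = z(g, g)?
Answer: -31715/71 ≈ -446.69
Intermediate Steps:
q(g) = g
63430/q(-145 + 3) = 63430/(-145 + 3) = 63430/(-142) = 63430*(-1/142) = -31715/71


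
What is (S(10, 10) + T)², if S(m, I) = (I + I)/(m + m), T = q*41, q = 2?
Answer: 6889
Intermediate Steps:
T = 82 (T = 2*41 = 82)
S(m, I) = I/m (S(m, I) = (2*I)/((2*m)) = (2*I)*(1/(2*m)) = I/m)
(S(10, 10) + T)² = (10/10 + 82)² = (10*(⅒) + 82)² = (1 + 82)² = 83² = 6889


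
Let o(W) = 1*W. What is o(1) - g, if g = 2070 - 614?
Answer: -1455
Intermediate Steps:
o(W) = W
g = 1456
o(1) - g = 1 - 1*1456 = 1 - 1456 = -1455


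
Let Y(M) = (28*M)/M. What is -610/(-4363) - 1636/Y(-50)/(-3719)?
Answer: 17664597/113581979 ≈ 0.15552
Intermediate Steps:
Y(M) = 28
-610/(-4363) - 1636/Y(-50)/(-3719) = -610/(-4363) - 1636/28/(-3719) = -610*(-1/4363) - 1636*1/28*(-1/3719) = 610/4363 - 409/7*(-1/3719) = 610/4363 + 409/26033 = 17664597/113581979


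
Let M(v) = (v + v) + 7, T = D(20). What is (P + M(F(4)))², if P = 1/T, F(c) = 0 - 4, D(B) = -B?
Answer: 441/400 ≈ 1.1025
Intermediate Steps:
T = -20 (T = -1*20 = -20)
F(c) = -4
M(v) = 7 + 2*v (M(v) = 2*v + 7 = 7 + 2*v)
P = -1/20 (P = 1/(-20) = -1/20 ≈ -0.050000)
(P + M(F(4)))² = (-1/20 + (7 + 2*(-4)))² = (-1/20 + (7 - 8))² = (-1/20 - 1)² = (-21/20)² = 441/400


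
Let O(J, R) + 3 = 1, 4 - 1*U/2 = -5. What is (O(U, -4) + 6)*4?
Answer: 16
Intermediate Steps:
U = 18 (U = 8 - 2*(-5) = 8 + 10 = 18)
O(J, R) = -2 (O(J, R) = -3 + 1 = -2)
(O(U, -4) + 6)*4 = (-2 + 6)*4 = 4*4 = 16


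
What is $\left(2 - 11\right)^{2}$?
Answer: $81$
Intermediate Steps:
$\left(2 - 11\right)^{2} = \left(-9\right)^{2} = 81$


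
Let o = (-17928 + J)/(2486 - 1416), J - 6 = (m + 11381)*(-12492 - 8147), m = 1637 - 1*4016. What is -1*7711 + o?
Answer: -19406097/107 ≈ -1.8137e+5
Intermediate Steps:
m = -2379 (m = 1637 - 4016 = -2379)
J = -185792272 (J = 6 + (-2379 + 11381)*(-12492 - 8147) = 6 + 9002*(-20639) = 6 - 185792278 = -185792272)
o = -18581020/107 (o = (-17928 - 185792272)/(2486 - 1416) = -185810200/1070 = -185810200*1/1070 = -18581020/107 ≈ -1.7365e+5)
-1*7711 + o = -1*7711 - 18581020/107 = -7711 - 18581020/107 = -19406097/107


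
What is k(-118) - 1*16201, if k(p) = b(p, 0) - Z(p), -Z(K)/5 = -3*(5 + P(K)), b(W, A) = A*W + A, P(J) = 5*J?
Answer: -7426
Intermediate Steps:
b(W, A) = A + A*W
Z(K) = 75 + 75*K (Z(K) = -(-15)*(5 + 5*K) = -5*(-15 - 15*K) = 75 + 75*K)
k(p) = -75 - 75*p (k(p) = 0*(1 + p) - (75 + 75*p) = 0 + (-75 - 75*p) = -75 - 75*p)
k(-118) - 1*16201 = (-75 - 75*(-118)) - 1*16201 = (-75 + 8850) - 16201 = 8775 - 16201 = -7426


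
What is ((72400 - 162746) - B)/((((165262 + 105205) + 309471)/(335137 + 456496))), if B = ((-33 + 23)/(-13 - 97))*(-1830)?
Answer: -392640468404/3189659 ≈ -1.2310e+5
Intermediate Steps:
B = -1830/11 (B = -10/(-110)*(-1830) = -10*(-1/110)*(-1830) = (1/11)*(-1830) = -1830/11 ≈ -166.36)
((72400 - 162746) - B)/((((165262 + 105205) + 309471)/(335137 + 456496))) = ((72400 - 162746) - 1*(-1830/11))/((((165262 + 105205) + 309471)/(335137 + 456496))) = (-90346 + 1830/11)/(((270467 + 309471)/791633)) = -991976/(11*(579938*(1/791633))) = -991976/(11*579938/791633) = -991976/11*791633/579938 = -392640468404/3189659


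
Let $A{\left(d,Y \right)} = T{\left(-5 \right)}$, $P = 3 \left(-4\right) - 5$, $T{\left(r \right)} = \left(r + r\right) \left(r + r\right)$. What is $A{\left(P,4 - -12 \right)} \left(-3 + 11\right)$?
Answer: $800$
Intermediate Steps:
$T{\left(r \right)} = 4 r^{2}$ ($T{\left(r \right)} = 2 r 2 r = 4 r^{2}$)
$P = -17$ ($P = -12 - 5 = -17$)
$A{\left(d,Y \right)} = 100$ ($A{\left(d,Y \right)} = 4 \left(-5\right)^{2} = 4 \cdot 25 = 100$)
$A{\left(P,4 - -12 \right)} \left(-3 + 11\right) = 100 \left(-3 + 11\right) = 100 \cdot 8 = 800$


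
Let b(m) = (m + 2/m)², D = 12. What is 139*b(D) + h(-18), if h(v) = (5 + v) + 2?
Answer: 740335/36 ≈ 20565.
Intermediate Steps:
h(v) = 7 + v
139*b(D) + h(-18) = 139*((2 + 12²)²/12²) + (7 - 18) = 139*((2 + 144)²/144) - 11 = 139*((1/144)*146²) - 11 = 139*((1/144)*21316) - 11 = 139*(5329/36) - 11 = 740731/36 - 11 = 740335/36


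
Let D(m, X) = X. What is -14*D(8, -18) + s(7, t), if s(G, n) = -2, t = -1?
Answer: 250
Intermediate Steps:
-14*D(8, -18) + s(7, t) = -14*(-18) - 2 = 252 - 2 = 250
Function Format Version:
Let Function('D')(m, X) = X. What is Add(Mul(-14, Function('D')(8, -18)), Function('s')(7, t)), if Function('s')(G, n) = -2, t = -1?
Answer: 250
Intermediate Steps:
Add(Mul(-14, Function('D')(8, -18)), Function('s')(7, t)) = Add(Mul(-14, -18), -2) = Add(252, -2) = 250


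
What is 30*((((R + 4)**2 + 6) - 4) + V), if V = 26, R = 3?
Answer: 2310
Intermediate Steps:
30*((((R + 4)**2 + 6) - 4) + V) = 30*((((3 + 4)**2 + 6) - 4) + 26) = 30*(((7**2 + 6) - 4) + 26) = 30*(((49 + 6) - 4) + 26) = 30*((55 - 4) + 26) = 30*(51 + 26) = 30*77 = 2310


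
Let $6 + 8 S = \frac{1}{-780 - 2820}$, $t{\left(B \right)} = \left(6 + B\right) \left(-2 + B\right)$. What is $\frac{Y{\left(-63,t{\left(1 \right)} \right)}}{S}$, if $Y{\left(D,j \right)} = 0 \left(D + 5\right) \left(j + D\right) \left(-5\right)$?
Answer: $0$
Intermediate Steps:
$t{\left(B \right)} = \left(-2 + B\right) \left(6 + B\right)$
$Y{\left(D,j \right)} = 0$ ($Y{\left(D,j \right)} = 0 \left(5 + D\right) \left(D + j\right) \left(-5\right) = 0 \left(-5\right) = 0$)
$S = - \frac{21601}{28800}$ ($S = - \frac{3}{4} + \frac{1}{8 \left(-780 - 2820\right)} = - \frac{3}{4} + \frac{1}{8 \left(-3600\right)} = - \frac{3}{4} + \frac{1}{8} \left(- \frac{1}{3600}\right) = - \frac{3}{4} - \frac{1}{28800} = - \frac{21601}{28800} \approx -0.75003$)
$\frac{Y{\left(-63,t{\left(1 \right)} \right)}}{S} = \frac{0}{- \frac{21601}{28800}} = 0 \left(- \frac{28800}{21601}\right) = 0$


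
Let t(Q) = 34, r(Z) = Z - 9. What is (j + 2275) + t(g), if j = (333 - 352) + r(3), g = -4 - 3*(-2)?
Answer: 2284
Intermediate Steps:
r(Z) = -9 + Z
g = 2 (g = -4 + 6 = 2)
j = -25 (j = (333 - 352) + (-9 + 3) = -19 - 6 = -25)
(j + 2275) + t(g) = (-25 + 2275) + 34 = 2250 + 34 = 2284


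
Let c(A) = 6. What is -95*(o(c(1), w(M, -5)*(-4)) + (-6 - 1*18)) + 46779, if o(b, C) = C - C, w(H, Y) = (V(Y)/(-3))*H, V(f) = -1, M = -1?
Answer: 49059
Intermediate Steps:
w(H, Y) = H/3 (w(H, Y) = (-1/(-3))*H = (-1*(-1/3))*H = H/3)
o(b, C) = 0
-95*(o(c(1), w(M, -5)*(-4)) + (-6 - 1*18)) + 46779 = -95*(0 + (-6 - 1*18)) + 46779 = -95*(0 + (-6 - 18)) + 46779 = -95*(0 - 24) + 46779 = -95*(-24) + 46779 = 2280 + 46779 = 49059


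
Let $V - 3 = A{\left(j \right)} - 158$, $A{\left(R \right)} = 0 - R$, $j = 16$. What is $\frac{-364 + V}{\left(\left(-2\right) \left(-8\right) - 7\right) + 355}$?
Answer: $- \frac{535}{364} \approx -1.4698$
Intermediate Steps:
$A{\left(R \right)} = - R$
$V = -171$ ($V = 3 - 174 = -171$)
$\frac{-364 + V}{\left(\left(-2\right) \left(-8\right) - 7\right) + 355} = \frac{-364 - 171}{\left(\left(-2\right) \left(-8\right) - 7\right) + 355} = - \frac{535}{\left(16 - 7\right) + 355} = - \frac{535}{9 + 355} = - \frac{535}{364}$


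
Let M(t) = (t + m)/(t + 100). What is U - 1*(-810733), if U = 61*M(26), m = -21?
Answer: 102152663/126 ≈ 8.1074e+5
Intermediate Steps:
M(t) = (-21 + t)/(100 + t) (M(t) = (t - 21)/(t + 100) = (-21 + t)/(100 + t))
U = 305/126 (U = 61*((-21 + 26)/(100 + 26)) = 61*(5/126) = 305/126 ≈ 2.4206)
U - 1*(-810733) = 305/126 - 1*(-810733) = 305/126 + 810733 = 102152663/126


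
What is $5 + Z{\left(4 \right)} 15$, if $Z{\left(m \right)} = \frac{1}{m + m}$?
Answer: $\frac{55}{8} \approx 6.875$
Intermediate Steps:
$Z{\left(m \right)} = \frac{1}{2 m}$
$5 + Z{\left(4 \right)} 15 = 5 + \frac{1}{2 \cdot 4} \cdot 15 = 5 + \frac{1}{2} \cdot \frac{1}{4} \cdot 15 = 5 + \frac{1}{8} \cdot 15 = 5 + \frac{15}{8} = \frac{55}{8}$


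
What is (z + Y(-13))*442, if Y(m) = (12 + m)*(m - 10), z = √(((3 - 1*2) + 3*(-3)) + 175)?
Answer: 10166 + 442*√167 ≈ 15878.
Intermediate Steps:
z = √167 (z = √(((3 - 2) - 9) + 175) = √((1 - 9) + 175) = √(-8 + 175) = √167 ≈ 12.923)
Y(m) = (-10 + m)*(12 + m) (Y(m) = (12 + m)*(-10 + m) = (-10 + m)*(12 + m))
(z + Y(-13))*442 = (√167 + (-120 + (-13)² + 2*(-13)))*442 = (√167 + (-120 + 169 - 26))*442 = (√167 + 23)*442 = (23 + √167)*442 = 10166 + 442*√167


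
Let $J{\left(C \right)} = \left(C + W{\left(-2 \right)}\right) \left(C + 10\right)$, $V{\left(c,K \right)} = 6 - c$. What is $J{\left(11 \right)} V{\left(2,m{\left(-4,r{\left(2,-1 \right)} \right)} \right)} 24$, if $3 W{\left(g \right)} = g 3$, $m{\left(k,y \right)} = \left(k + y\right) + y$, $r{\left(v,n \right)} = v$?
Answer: $18144$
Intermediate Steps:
$m{\left(k,y \right)} = k + 2 y$
$W{\left(g \right)} = g$ ($W{\left(g \right)} = \frac{g 3}{3} = \frac{3 g}{3} = g$)
$J{\left(C \right)} = \left(-2 + C\right) \left(10 + C\right)$ ($J{\left(C \right)} = \left(C - 2\right) \left(C + 10\right) = \left(-2 + C\right) \left(10 + C\right)$)
$J{\left(11 \right)} V{\left(2,m{\left(-4,r{\left(2,-1 \right)} \right)} \right)} 24 = \left(-20 + 11^{2} + 8 \cdot 11\right) \left(6 - 2\right) 24 = \left(-20 + 121 + 88\right) \left(6 - 2\right) 24 = 189 \cdot 4 \cdot 24 = 756 \cdot 24 = 18144$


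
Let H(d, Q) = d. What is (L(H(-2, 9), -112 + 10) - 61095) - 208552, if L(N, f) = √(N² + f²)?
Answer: -269647 + 2*√2602 ≈ -2.6955e+5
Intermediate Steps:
(L(H(-2, 9), -112 + 10) - 61095) - 208552 = (√((-2)² + (-112 + 10)²) - 61095) - 208552 = (√(4 + (-102)²) - 61095) - 208552 = (√(4 + 10404) - 61095) - 208552 = (√10408 - 61095) - 208552 = (2*√2602 - 61095) - 208552 = (-61095 + 2*√2602) - 208552 = -269647 + 2*√2602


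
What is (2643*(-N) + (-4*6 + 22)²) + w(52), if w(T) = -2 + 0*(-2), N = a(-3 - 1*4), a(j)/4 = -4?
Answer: 42290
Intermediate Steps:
a(j) = -16 (a(j) = 4*(-4) = -16)
N = -16
w(T) = -2 (w(T) = -2 + 0 = -2)
(2643*(-N) + (-4*6 + 22)²) + w(52) = (2643*(-1*(-16)) + (-4*6 + 22)²) - 2 = (2643*16 + (-24 + 22)²) - 2 = (42288 + (-2)²) - 2 = (42288 + 4) - 2 = 42292 - 2 = 42290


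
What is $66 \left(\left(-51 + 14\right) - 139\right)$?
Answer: $-11616$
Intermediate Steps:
$66 \left(\left(-51 + 14\right) - 139\right) = 66 \left(-37 - 139\right) = 66 \left(-176\right) = -11616$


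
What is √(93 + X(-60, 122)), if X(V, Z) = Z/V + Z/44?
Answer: √2552055/165 ≈ 9.6819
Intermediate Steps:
X(V, Z) = Z/44 + Z/V (X(V, Z) = Z/V + Z*(1/44) = Z/V + Z/44 = Z/44 + Z/V)
√(93 + X(-60, 122)) = √(93 + ((1/44)*122 + 122/(-60))) = √(93 + (61/22 + 122*(-1/60))) = √(93 + (61/22 - 61/30)) = √(93 + 122/165) = √(15467/165) = √2552055/165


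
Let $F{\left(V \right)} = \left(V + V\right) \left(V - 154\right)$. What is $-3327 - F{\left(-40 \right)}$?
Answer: $-18847$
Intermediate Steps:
$F{\left(V \right)} = 2 V \left(-154 + V\right)$
$-3327 - F{\left(-40 \right)} = -3327 - 2 \left(-40\right) \left(-154 - 40\right) = -3327 - 2 \left(-40\right) \left(-194\right) = -3327 - 15520 = -18847$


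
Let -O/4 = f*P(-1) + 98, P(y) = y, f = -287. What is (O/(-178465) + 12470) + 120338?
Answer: 677188036/5099 ≈ 1.3281e+5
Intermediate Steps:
O = -1540 (O = -4*(-287*(-1) + 98) = -4*(287 + 98) = -4*385 = -1540)
(O/(-178465) + 12470) + 120338 = (-1540/(-178465) + 12470) + 120338 = (-1540*(-1/178465) + 12470) + 120338 = (44/5099 + 12470) + 120338 = 63584574/5099 + 120338 = 677188036/5099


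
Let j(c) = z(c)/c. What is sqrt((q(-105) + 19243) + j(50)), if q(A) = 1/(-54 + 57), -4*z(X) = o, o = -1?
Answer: sqrt(69276018)/60 ≈ 138.72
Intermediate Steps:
z(X) = 1/4 (z(X) = -1/4*(-1) = 1/4)
j(c) = 1/(4*c)
q(A) = 1/3
sqrt((q(-105) + 19243) + j(50)) = sqrt((1/3 + 19243) + (1/4)/50) = sqrt(57730/3 + (1/4)*(1/50)) = sqrt(57730/3 + 1/200) = sqrt(11546003/600) = sqrt(69276018)/60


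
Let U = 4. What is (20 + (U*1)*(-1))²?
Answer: 256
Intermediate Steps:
(20 + (U*1)*(-1))² = (20 + (4*1)*(-1))² = (20 + 4*(-1))² = (20 - 4)² = 16² = 256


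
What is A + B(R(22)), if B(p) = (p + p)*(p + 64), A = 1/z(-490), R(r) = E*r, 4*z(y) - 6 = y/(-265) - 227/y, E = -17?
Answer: 50056271360/215871 ≈ 2.3188e+5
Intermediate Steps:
z(y) = 3/2 - 227/(4*y) - y/1060 (z(y) = 3/2 + (y/(-265) - 227/y)/4 = 3/2 + (y*(-1/265) - 227/y)/4 = 3/2 + (-y/265 - 227/y)/4 = 3/2 + (-227/y - y/265)/4 = 3/2 + (-227/(4*y) - y/1060) = 3/2 - 227/(4*y) - y/1060)
R(r) = -17*r
A = 103880/215871 (A = 1/((1/1060)*(-60155 - 1*(-490)*(-1590 - 490))/(-490)) = 1/((1/1060)*(-1/490)*(-60155 - 1*(-490)*(-2080))) = 1/((1/1060)*(-1/490)*(-60155 - 1019200)) = 1/((1/1060)*(-1/490)*(-1079355)) = 1/(215871/103880) = 103880/215871 ≈ 0.48121)
B(p) = 2*p*(64 + p) (B(p) = (2*p)*(64 + p) = 2*p*(64 + p))
A + B(R(22)) = 103880/215871 + 2*(-17*22)*(64 - 17*22) = 103880/215871 + 2*(-374)*(64 - 374) = 103880/215871 + 2*(-374)*(-310) = 103880/215871 + 231880 = 50056271360/215871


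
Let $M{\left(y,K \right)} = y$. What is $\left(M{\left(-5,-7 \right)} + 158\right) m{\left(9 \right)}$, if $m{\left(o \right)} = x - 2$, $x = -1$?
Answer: $-459$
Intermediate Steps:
$m{\left(o \right)} = -3$ ($m{\left(o \right)} = -1 - 2 = -3$)
$\left(M{\left(-5,-7 \right)} + 158\right) m{\left(9 \right)} = \left(-5 + 158\right) \left(-3\right) = 153 \left(-3\right) = -459$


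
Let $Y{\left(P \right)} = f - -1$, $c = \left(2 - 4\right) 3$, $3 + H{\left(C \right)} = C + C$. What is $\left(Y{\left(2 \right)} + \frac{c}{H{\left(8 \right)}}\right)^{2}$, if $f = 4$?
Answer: $\frac{3481}{169} \approx 20.598$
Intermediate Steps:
$H{\left(C \right)} = -3 + 2 C$ ($H{\left(C \right)} = -3 + \left(C + C\right) = -3 + 2 C$)
$c = -6$ ($c = \left(-2\right) 3 = -6$)
$Y{\left(P \right)} = 5$ ($Y{\left(P \right)} = 4 - -1 = 4 + 1 = 5$)
$\left(Y{\left(2 \right)} + \frac{c}{H{\left(8 \right)}}\right)^{2} = \left(5 - \frac{6}{-3 + 2 \cdot 8}\right)^{2} = \left(5 - \frac{6}{-3 + 16}\right)^{2} = \left(5 - \frac{6}{13}\right)^{2} = \left(\frac{59}{13}\right)^{2} = \frac{3481}{169}$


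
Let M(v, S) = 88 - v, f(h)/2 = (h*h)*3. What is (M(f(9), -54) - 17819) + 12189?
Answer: -6028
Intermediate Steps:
f(h) = 6*h² (f(h) = 2*((h*h)*3) = 2*(h²*3) = 2*(3*h²) = 6*h²)
(M(f(9), -54) - 17819) + 12189 = ((88 - 6*9²) - 17819) + 12189 = ((88 - 6*81) - 17819) + 12189 = ((88 - 1*486) - 17819) + 12189 = ((88 - 486) - 17819) + 12189 = (-398 - 17819) + 12189 = -18217 + 12189 = -6028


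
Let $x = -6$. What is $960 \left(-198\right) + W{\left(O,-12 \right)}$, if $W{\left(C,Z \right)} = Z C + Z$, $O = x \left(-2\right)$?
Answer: $-190236$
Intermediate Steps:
$O = 12$ ($O = \left(-6\right) \left(-2\right) = 12$)
$W{\left(C,Z \right)} = Z + C Z$ ($W{\left(C,Z \right)} = C Z + Z = Z + C Z$)
$960 \left(-198\right) + W{\left(O,-12 \right)} = 960 \left(-198\right) - 12 \left(1 + 12\right) = -190080 - 156 = -190236$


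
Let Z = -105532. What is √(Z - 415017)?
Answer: I*√520549 ≈ 721.49*I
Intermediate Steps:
√(Z - 415017) = √(-105532 - 415017) = √(-520549) = I*√520549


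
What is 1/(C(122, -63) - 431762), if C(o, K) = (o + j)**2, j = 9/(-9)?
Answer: -1/417121 ≈ -2.3974e-6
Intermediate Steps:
j = -1 (j = 9*(-1/9) = -1)
C(o, K) = (-1 + o)**2 (C(o, K) = (o - 1)**2 = (-1 + o)**2)
1/(C(122, -63) - 431762) = 1/((-1 + 122)**2 - 431762) = 1/(121**2 - 431762) = 1/(14641 - 431762) = 1/(-417121) = -1/417121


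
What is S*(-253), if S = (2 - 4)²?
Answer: -1012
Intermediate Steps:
S = 4 (S = (-2)² = 4)
S*(-253) = 4*(-253) = -1012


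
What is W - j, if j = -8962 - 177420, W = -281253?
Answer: -94871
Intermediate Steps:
j = -186382
W - j = -281253 - 1*(-186382) = -281253 + 186382 = -94871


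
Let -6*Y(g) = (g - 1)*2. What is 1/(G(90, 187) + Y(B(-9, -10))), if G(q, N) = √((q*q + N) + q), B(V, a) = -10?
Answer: -33/75272 + 9*√8377/75272 ≈ 0.010505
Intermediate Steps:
Y(g) = ⅓ - g/3 (Y(g) = -(g - 1)*2/6 = -(-1 + g)*2/6 = -(-2 + 2*g)/6 = ⅓ - g/3)
G(q, N) = √(N + q + q²) (G(q, N) = √((q² + N) + q) = √((N + q²) + q) = √(N + q + q²))
1/(G(90, 187) + Y(B(-9, -10))) = 1/(√(187 + 90 + 90²) + (⅓ - ⅓*(-10))) = 1/(√(187 + 90 + 8100) + (⅓ + 10/3)) = 1/(√8377 + 11/3) = 1/(11/3 + √8377)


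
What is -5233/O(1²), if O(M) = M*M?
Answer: -5233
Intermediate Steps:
O(M) = M²
-5233/O(1²) = -5233/((1²)²) = -5233/(1²) = -5233/1 = -5233*1 = -5233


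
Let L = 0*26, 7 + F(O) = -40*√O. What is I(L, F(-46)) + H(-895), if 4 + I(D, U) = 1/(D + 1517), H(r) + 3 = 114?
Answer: 162320/1517 ≈ 107.00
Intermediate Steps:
F(O) = -7 - 40*√O
H(r) = 111 (H(r) = -3 + 114 = 111)
L = 0
I(D, U) = -4 + 1/(1517 + D) (I(D, U) = -4 + 1/(D + 1517) = -4 + 1/(1517 + D))
I(L, F(-46)) + H(-895) = (-6067 - 4*0)/(1517 + 0) + 111 = (-6067 + 0)/1517 + 111 = (1/1517)*(-6067) + 111 = -6067/1517 + 111 = 162320/1517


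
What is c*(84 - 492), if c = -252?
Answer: 102816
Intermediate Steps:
c*(84 - 492) = -252*(84 - 492) = -252*(-408) = 102816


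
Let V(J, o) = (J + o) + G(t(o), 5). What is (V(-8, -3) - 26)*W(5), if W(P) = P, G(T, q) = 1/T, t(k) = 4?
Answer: -735/4 ≈ -183.75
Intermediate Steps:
V(J, o) = ¼ + J + o (V(J, o) = (J + o) + 1/4 = (J + o) + ¼ = ¼ + J + o)
(V(-8, -3) - 26)*W(5) = ((¼ - 8 - 3) - 26)*5 = (-43/4 - 26)*5 = -147/4*5 = -735/4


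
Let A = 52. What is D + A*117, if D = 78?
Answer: 6162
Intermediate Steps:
D + A*117 = 78 + 52*117 = 78 + 6084 = 6162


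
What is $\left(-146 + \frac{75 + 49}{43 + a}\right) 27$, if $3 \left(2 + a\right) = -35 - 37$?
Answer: $- \frac{63666}{17} \approx -3745.1$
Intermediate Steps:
$a = -26$ ($a = -2 + \frac{-35 - 37}{3} = -2 + \frac{1}{3} \left(-72\right) = -2 - 24 = -26$)
$\left(-146 + \frac{75 + 49}{43 + a}\right) 27 = \left(-146 + \frac{75 + 49}{43 - 26}\right) 27 = \left(-146 + \frac{124}{17}\right) 27 = \left(- \frac{2358}{17}\right) 27 = - \frac{63666}{17}$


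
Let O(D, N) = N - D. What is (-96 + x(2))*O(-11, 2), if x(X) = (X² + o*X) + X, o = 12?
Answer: -858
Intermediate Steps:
x(X) = X² + 13*X (x(X) = (X² + 12*X) + X = X² + 13*X)
(-96 + x(2))*O(-11, 2) = (-96 + 2*(13 + 2))*(2 - 1*(-11)) = (-96 + 2*15)*(2 + 11) = (-96 + 30)*13 = -66*13 = -858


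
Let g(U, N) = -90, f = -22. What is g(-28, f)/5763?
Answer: -30/1921 ≈ -0.015617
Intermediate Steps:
g(-28, f)/5763 = -90/5763 = -90*1/5763 = -30/1921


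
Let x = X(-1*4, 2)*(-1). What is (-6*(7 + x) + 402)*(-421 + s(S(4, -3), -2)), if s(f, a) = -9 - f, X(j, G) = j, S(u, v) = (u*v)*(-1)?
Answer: -148512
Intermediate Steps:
S(u, v) = -u*v
x = 4 (x = -1*4*(-1) = -4*(-1) = 4)
(-6*(7 + x) + 402)*(-421 + s(S(4, -3), -2)) = (-6*(7 + 4) + 402)*(-421 + (-9 - (-1)*4*(-3))) = (-6*11 + 402)*(-421 + (-9 - 1*12)) = (-66 + 402)*(-421 + (-9 - 12)) = 336*(-421 - 21) = 336*(-442) = -148512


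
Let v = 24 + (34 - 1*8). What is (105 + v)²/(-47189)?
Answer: -24025/47189 ≈ -0.50912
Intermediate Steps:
v = 50 (v = 24 + (34 - 8) = 24 + 26 = 50)
(105 + v)²/(-47189) = (105 + 50)²/(-47189) = 155²*(-1/47189) = 24025*(-1/47189) = -24025/47189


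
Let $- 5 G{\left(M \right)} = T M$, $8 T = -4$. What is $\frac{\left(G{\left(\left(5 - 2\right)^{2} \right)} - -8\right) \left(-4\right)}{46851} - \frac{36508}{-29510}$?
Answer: $\frac{854692876}{691286505} \approx 1.2364$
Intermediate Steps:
$T = - \frac{1}{2}$ ($T = \frac{1}{8} \left(-4\right) = - \frac{1}{2} \approx -0.5$)
$G{\left(M \right)} = \frac{M}{10}$ ($G{\left(M \right)} = - \frac{\left(- \frac{1}{2}\right) M}{5} = \frac{M}{10}$)
$\frac{\left(G{\left(\left(5 - 2\right)^{2} \right)} - -8\right) \left(-4\right)}{46851} - \frac{36508}{-29510} = \frac{\left(\frac{\left(5 - 2\right)^{2}}{10} - -8\right) \left(-4\right)}{46851} - \frac{36508}{-29510} = \left(\frac{3^{2}}{10} + 8\right) \left(-4\right) \frac{1}{46851} - - \frac{18254}{14755} = \left(\frac{1}{10} \cdot 9 + 8\right) \left(-4\right) \frac{1}{46851} + \frac{18254}{14755} = \left(\frac{9}{10} + 8\right) \left(-4\right) \frac{1}{46851} + \frac{18254}{14755} = \frac{89}{10} \left(-4\right) \frac{1}{46851} + \frac{18254}{14755} = \left(- \frac{178}{5}\right) \frac{1}{46851} + \frac{18254}{14755} = - \frac{178}{234255} + \frac{18254}{14755} = \frac{854692876}{691286505}$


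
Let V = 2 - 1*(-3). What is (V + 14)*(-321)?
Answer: -6099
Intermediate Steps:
V = 5 (V = 2 + 3 = 5)
(V + 14)*(-321) = (5 + 14)*(-321) = 19*(-321) = -6099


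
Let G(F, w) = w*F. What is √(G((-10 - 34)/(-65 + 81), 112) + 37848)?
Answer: 2*√9385 ≈ 193.75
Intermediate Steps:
G(F, w) = F*w
√(G((-10 - 34)/(-65 + 81), 112) + 37848) = √(((-10 - 34)/(-65 + 81))*112 + 37848) = √(-44/16*112 + 37848) = √(-44*1/16*112 + 37848) = √(-11/4*112 + 37848) = √(-308 + 37848) = √37540 = 2*√9385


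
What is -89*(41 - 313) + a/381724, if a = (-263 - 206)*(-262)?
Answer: 660064105/27266 ≈ 24208.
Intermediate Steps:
a = 122878 (a = -469*(-262) = 122878)
-89*(41 - 313) + a/381724 = -89*(41 - 313) + 122878/381724 = -89*(-272) + 122878*(1/381724) = 24208 + 8777/27266 = 660064105/27266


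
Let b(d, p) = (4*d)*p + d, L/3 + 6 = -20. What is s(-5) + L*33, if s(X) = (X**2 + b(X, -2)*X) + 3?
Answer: -2721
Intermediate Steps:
L = -78 (L = -18 + 3*(-20) = -18 - 60 = -78)
b(d, p) = d + 4*d*p (b(d, p) = 4*d*p + d = d + 4*d*p)
s(X) = 3 - 6*X**2 (s(X) = (X**2 + (X*(1 + 4*(-2)))*X) + 3 = (X**2 + (X*(1 - 8))*X) + 3 = (X**2 + (X*(-7))*X) + 3 = (X**2 + (-7*X)*X) + 3 = (X**2 - 7*X**2) + 3 = -6*X**2 + 3 = 3 - 6*X**2)
s(-5) + L*33 = (3 - 6*(-5)**2) - 78*33 = (3 - 6*25) - 2574 = (3 - 150) - 2574 = -147 - 2574 = -2721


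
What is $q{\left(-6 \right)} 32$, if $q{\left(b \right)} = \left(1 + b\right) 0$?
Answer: $0$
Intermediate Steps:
$q{\left(b \right)} = 0$
$q{\left(-6 \right)} 32 = 0 \cdot 32 = 0$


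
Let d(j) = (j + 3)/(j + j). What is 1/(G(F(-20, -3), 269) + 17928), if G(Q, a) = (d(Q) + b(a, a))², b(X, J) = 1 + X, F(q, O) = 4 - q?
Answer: 256/23329809 ≈ 1.0973e-5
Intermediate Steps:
d(j) = (3 + j)/(2*j) (d(j) = (3 + j)/((2*j)) = (3 + j)*(1/(2*j)) = (3 + j)/(2*j))
G(Q, a) = (1 + a + (3 + Q)/(2*Q))² (G(Q, a) = ((3 + Q)/(2*Q) + (1 + a))² = (1 + a + (3 + Q)/(2*Q))²)
1/(G(F(-20, -3), 269) + 17928) = 1/((3 + (4 - 1*(-20)) + 2*(4 - 1*(-20))*(1 + 269))²/(4*(4 - 1*(-20))²) + 17928) = 1/((3 + (4 + 20) + 2*(4 + 20)*270)²/(4*(4 + 20)²) + 17928) = 1/((¼)*(3 + 24 + 2*24*270)²/24² + 17928) = 1/((¼)*(1/576)*(3 + 24 + 12960)² + 17928) = 1/((¼)*(1/576)*12987² + 17928) = 1/((¼)*(1/576)*168662169 + 17928) = 1/(18740241/256 + 17928) = 1/(23329809/256) = 256/23329809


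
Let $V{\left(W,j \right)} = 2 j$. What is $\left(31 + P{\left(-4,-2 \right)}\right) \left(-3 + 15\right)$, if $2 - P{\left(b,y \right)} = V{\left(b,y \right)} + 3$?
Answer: $408$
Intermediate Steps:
$P{\left(b,y \right)} = -1 - 2 y$ ($P{\left(b,y \right)} = 2 - \left(2 y + 3\right) = 2 - \left(3 + 2 y\right) = -1 - 2 y$)
$\left(31 + P{\left(-4,-2 \right)}\right) \left(-3 + 15\right) = \left(31 - -3\right) \left(-3 + 15\right) = \left(31 + \left(-1 + 4\right)\right) 12 = \left(31 + 3\right) 12 = 34 \cdot 12 = 408$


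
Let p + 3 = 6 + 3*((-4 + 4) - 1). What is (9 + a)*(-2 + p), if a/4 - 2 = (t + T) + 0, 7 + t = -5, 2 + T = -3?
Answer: 102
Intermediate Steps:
T = -5 (T = -2 - 3 = -5)
t = -12 (t = -7 - 5 = -12)
p = 0 (p = -3 + (6 + 3*((-4 + 4) - 1)) = -3 + (6 + 3*(0 - 1)) = -3 + (6 + 3*(-1)) = -3 + (6 - 3) = -3 + 3 = 0)
a = -60 (a = 8 + 4*((-12 - 5) + 0) = 8 + 4*(-17 + 0) = 8 + 4*(-17) = 8 - 68 = -60)
(9 + a)*(-2 + p) = (9 - 60)*(-2 + 0) = -51*(-2) = 102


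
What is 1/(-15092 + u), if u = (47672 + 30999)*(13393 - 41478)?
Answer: -1/2209490127 ≈ -4.5259e-10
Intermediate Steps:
u = -2209475035 (u = 78671*(-28085) = -2209475035)
1/(-15092 + u) = 1/(-15092 - 2209475035) = 1/(-2209490127) = -1/2209490127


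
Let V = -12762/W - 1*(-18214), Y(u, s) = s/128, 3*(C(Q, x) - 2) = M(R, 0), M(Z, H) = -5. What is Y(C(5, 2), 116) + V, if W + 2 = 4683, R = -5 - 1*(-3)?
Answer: 2728038853/149792 ≈ 18212.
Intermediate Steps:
R = -2 (R = -5 + 3 = -2)
W = 4681 (W = -2 + 4683 = 4681)
C(Q, x) = 1/3 (C(Q, x) = 2 + (1/3)*(-5) = 2 - 5/3 = 1/3)
Y(u, s) = s/128 (Y(u, s) = s*(1/128) = s/128)
V = 85246972/4681 (V = -12762/4681 - 1*(-18214) = -12762*1/4681 + 18214 = -12762/4681 + 18214 = 85246972/4681 ≈ 18211.)
Y(C(5, 2), 116) + V = (1/128)*116 + 85246972/4681 = 29/32 + 85246972/4681 = 2728038853/149792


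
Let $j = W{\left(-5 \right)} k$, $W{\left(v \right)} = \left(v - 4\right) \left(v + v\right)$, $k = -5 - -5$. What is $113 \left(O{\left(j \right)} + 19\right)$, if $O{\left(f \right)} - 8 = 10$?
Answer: $4181$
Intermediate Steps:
$k = 0$ ($k = -5 + 5 = 0$)
$W{\left(v \right)} = 2 v \left(-4 + v\right)$ ($W{\left(v \right)} = \left(-4 + v\right) 2 v = 2 v \left(-4 + v\right)$)
$j = 0$ ($j = 2 \left(-5\right) \left(-4 - 5\right) 0 = 2 \left(-5\right) \left(-9\right) 0 = 90 \cdot 0 = 0$)
$O{\left(f \right)} = 18$ ($O{\left(f \right)} = 8 + 10 = 18$)
$113 \left(O{\left(j \right)} + 19\right) = 113 \left(18 + 19\right) = 113 \cdot 37 = 4181$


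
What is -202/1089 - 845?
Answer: -920407/1089 ≈ -845.19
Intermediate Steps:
-202/1089 - 845 = -920407/1089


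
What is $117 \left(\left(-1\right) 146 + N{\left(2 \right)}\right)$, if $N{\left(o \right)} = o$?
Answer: $-16848$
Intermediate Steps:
$117 \left(\left(-1\right) 146 + N{\left(2 \right)}\right) = 117 \left(\left(-1\right) 146 + 2\right) = 117 \left(-146 + 2\right) = 117 \left(-144\right) = -16848$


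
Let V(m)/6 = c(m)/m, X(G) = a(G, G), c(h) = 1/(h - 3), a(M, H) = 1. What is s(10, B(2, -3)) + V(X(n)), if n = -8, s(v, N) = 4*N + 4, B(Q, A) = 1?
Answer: 5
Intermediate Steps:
s(v, N) = 4 + 4*N
c(h) = 1/(-3 + h)
X(G) = 1
V(m) = 6/(m*(-3 + m)) (V(m) = 6*(1/((-3 + m)*m)) = 6*(1/(m*(-3 + m))) = 6/(m*(-3 + m)))
s(10, B(2, -3)) + V(X(n)) = (4 + 4*1) + 6/(1*(-3 + 1)) = (4 + 4) + 6*1/(-2) = 8 + 6*1*(-½) = 8 - 3 = 5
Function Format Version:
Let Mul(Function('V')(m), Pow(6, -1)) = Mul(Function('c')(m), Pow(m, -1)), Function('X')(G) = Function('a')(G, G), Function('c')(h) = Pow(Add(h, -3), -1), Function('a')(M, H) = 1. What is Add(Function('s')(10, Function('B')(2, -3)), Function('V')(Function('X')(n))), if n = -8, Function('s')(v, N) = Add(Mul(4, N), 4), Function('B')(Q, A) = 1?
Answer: 5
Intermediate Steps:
Function('s')(v, N) = Add(4, Mul(4, N))
Function('c')(h) = Pow(Add(-3, h), -1)
Function('X')(G) = 1
Function('V')(m) = Mul(6, Pow(m, -1), Pow(Add(-3, m), -1)) (Function('V')(m) = Mul(6, Mul(Pow(Add(-3, m), -1), Pow(m, -1))) = Mul(6, Mul(Pow(m, -1), Pow(Add(-3, m), -1))) = Mul(6, Pow(m, -1), Pow(Add(-3, m), -1)))
Add(Function('s')(10, Function('B')(2, -3)), Function('V')(Function('X')(n))) = Add(Add(4, Mul(4, 1)), Mul(6, Pow(1, -1), Pow(Add(-3, 1), -1))) = Add(Add(4, 4), Mul(6, 1, Pow(-2, -1))) = Add(8, Mul(6, 1, Rational(-1, 2))) = Add(8, -3) = 5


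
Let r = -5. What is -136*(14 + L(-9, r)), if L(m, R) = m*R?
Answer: -8024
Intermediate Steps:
L(m, R) = R*m
-136*(14 + L(-9, r)) = -136*(14 - 5*(-9)) = -136*(14 + 45) = -136*59 = -8024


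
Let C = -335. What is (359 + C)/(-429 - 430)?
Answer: -24/859 ≈ -0.027939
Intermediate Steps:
(359 + C)/(-429 - 430) = (359 - 335)/(-429 - 430) = 24/(-859) = 24*(-1/859) = -24/859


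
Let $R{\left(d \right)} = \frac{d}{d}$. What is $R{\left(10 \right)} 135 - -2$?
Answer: $137$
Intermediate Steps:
$R{\left(d \right)} = 1$
$R{\left(10 \right)} 135 - -2 = 1 \cdot 135 - -2 = 135 + \left(-11 + 13\right) = 135 + 2 = 137$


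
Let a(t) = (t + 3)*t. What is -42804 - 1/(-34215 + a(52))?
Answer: -1342119419/31355 ≈ -42804.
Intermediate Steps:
a(t) = t*(3 + t) (a(t) = (3 + t)*t = t*(3 + t))
-42804 - 1/(-34215 + a(52)) = -42804 - 1/(-34215 + 52*(3 + 52)) = -42804 - 1/(-34215 + 52*55) = -42804 - 1/(-34215 + 2860) = -42804 - 1/(-31355) = -42804 - 1*(-1/31355) = -42804 + 1/31355 = -1342119419/31355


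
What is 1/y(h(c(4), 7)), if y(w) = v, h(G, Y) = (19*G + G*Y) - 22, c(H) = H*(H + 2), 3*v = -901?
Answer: -3/901 ≈ -0.0033296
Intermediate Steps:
v = -901/3 (v = (⅓)*(-901) = -901/3 ≈ -300.33)
c(H) = H*(2 + H)
h(G, Y) = -22 + 19*G + G*Y
y(w) = -901/3
1/y(h(c(4), 7)) = 1/(-901/3) = -3/901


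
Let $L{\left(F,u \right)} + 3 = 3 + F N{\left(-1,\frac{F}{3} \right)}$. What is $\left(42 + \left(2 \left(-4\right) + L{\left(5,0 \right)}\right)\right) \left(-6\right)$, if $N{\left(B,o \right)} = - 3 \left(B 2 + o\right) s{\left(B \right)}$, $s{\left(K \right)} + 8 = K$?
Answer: $66$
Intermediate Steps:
$s{\left(K \right)} = -8 + K$
$N{\left(B,o \right)} = \left(-8 + B\right) \left(- 6 B - 3 o\right)$ ($N{\left(B,o \right)} = - 3 \left(B 2 + o\right) \left(-8 + B\right) = - 3 \left(2 B + o\right) \left(-8 + B\right) = - 3 \left(o + 2 B\right) \left(-8 + B\right) = \left(- 6 B - 3 o\right) \left(-8 + B\right) = \left(-8 + B\right) \left(- 6 B - 3 o\right)$)
$L{\left(F,u \right)} = F \left(-54 + 9 F\right)$ ($L{\left(F,u \right)} = -3 + \left(3 + F \left(- 3 \left(-8 - 1\right) \left(\frac{F}{3} + 2 \left(-1\right)\right)\right)\right) = -3 + \left(3 + F \left(\left(-3\right) \left(-9\right) \left(F \frac{1}{3} - 2\right)\right)\right) = -3 + \left(3 + F \left(\left(-3\right) \left(-9\right) \left(\frac{F}{3} - 2\right)\right)\right) = -3 + \left(3 + F \left(\left(-3\right) \left(-9\right) \left(-2 + \frac{F}{3}\right)\right)\right) = -3 + \left(3 + F \left(-54 + 9 F\right)\right) = F \left(-54 + 9 F\right)$)
$\left(42 + \left(2 \left(-4\right) + L{\left(5,0 \right)}\right)\right) \left(-6\right) = \left(42 + \left(2 \left(-4\right) + 9 \cdot 5 \left(-6 + 5\right)\right)\right) \left(-6\right) = \left(42 + \left(-8 + 9 \cdot 5 \left(-1\right)\right)\right) \left(-6\right) = \left(42 - 53\right) \left(-6\right) = \left(-11\right) \left(-6\right) = 66$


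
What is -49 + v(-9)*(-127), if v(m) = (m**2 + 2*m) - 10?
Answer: -6780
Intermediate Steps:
v(m) = -10 + m**2 + 2*m
-49 + v(-9)*(-127) = -49 + (-10 + (-9)**2 + 2*(-9))*(-127) = -49 + (-10 + 81 - 18)*(-127) = -49 + 53*(-127) = -49 - 6731 = -6780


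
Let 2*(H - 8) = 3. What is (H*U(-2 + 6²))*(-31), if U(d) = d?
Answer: -10013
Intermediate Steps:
H = 19/2 (H = 8 + (½)*3 = 8 + 3/2 = 19/2 ≈ 9.5000)
(H*U(-2 + 6²))*(-31) = (19*(-2 + 6²)/2)*(-31) = (19*(-2 + 36)/2)*(-31) = ((19/2)*34)*(-31) = 323*(-31) = -10013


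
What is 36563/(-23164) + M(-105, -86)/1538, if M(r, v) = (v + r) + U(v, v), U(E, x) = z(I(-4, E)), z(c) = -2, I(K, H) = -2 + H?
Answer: -30352273/17813116 ≈ -1.7039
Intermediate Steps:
U(E, x) = -2
M(r, v) = -2 + r + v (M(r, v) = (v + r) - 2 = (r + v) - 2 = -2 + r + v)
36563/(-23164) + M(-105, -86)/1538 = 36563/(-23164) + (-2 - 105 - 86)/1538 = 36563*(-1/23164) - 193*1/1538 = -36563/23164 - 193/1538 = -30352273/17813116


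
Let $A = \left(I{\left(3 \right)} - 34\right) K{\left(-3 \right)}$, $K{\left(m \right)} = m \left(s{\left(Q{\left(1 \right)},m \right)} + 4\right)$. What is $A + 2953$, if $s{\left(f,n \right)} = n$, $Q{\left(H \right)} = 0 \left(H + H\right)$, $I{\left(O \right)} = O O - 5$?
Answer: $3043$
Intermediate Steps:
$I{\left(O \right)} = -5 + O^{2}$ ($I{\left(O \right)} = O^{2} - 5 = -5 + O^{2}$)
$Q{\left(H \right)} = 0$ ($Q{\left(H \right)} = 0 \cdot 2 H = 0$)
$K{\left(m \right)} = m \left(4 + m\right)$ ($K{\left(m \right)} = m \left(m + 4\right) = m \left(4 + m\right)$)
$A = 90$ ($A = \left(\left(-5 + 3^{2}\right) - 34\right) \left(- 3 \left(4 - 3\right)\right) = \left(\left(-5 + 9\right) - 34\right) \left(\left(-3\right) 1\right) = \left(4 - 34\right) \left(-3\right) = \left(-30\right) \left(-3\right) = 90$)
$A + 2953 = 90 + 2953 = 3043$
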